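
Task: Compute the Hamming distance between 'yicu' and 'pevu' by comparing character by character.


Alignment:
Position 1: 'y' vs 'p' = DIFFER
Position 2: 'i' vs 'e' = DIFFER
Position 3: 'c' vs 'v' = DIFFER
Position 4: 'u' vs 'u' = match
Total differences: 3

3


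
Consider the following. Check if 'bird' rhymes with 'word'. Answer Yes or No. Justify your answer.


Rime (stressed vowel + following sounds) of 'bird': -ird = /ɜːrd/
Rime of 'word': -ord = /ɜːrd/
/ɜːrd/ and /ɜːrd/ are the same ending sound, so the words rhyme.

Yes


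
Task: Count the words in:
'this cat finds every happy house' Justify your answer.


Split into words: this | cat | finds | every | happy | house = 6 words.

6


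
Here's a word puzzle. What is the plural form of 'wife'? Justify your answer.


Apply rule: Change -fe to -ves. 'wife' becomes 'wives'.

wives


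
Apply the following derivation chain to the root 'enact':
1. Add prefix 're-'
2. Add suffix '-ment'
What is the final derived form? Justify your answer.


Step 1: Add prefix 're-' to 'enact' = 'reenact'
Step 2: Add suffix '-ment' to 'reenact' = 'reenactment'

reenactment


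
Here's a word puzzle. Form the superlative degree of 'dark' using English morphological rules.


Apply superlative formation (add -est): 'dark' -> 'darkest'.

darkest


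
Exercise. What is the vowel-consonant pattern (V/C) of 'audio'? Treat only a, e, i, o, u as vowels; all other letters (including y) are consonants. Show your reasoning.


Letter mapping: a = V, u = V, d = C, i = V, o = V.

VVCVV


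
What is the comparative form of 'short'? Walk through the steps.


Apply comparative formation (add -er): 'short' -> 'shorter'.

shorter


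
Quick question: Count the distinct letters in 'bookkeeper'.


Unique letters in 'bookkeeper': {b, e, k, o, p, r} = 6 distinct letters.

6


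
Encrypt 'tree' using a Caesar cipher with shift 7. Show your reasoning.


Shift each letter by 7: t -> a, r -> y, e -> l, e -> l. Result: 'ayll'.

ayll


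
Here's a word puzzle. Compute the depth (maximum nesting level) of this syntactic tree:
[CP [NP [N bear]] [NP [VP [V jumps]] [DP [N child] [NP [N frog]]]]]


Count bracket nesting levels:
'[' at pos 0: depth = 1
'[' at pos 4: depth = 2
'[' at pos 8: depth = 3
'[' at pos 18: depth = 2
'[' at pos 22: depth = 3
'[' at pos 26: depth = 4
'[' at pos 37: depth = 3
'[' at pos 41: depth = 4
'[' at pos 51: depth = 4
'[' at pos 55: depth = 5
Maximum depth reached: 5

5


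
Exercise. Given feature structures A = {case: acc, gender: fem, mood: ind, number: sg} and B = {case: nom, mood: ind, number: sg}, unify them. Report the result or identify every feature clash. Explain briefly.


Compare features:
case: A=acc vs B=nom -> CLASH
gender: A=fem vs B=_ -> unified: fem
mood: A=ind vs B=ind -> unified: ind
number: A=sg vs B=sg -> unified: sg
Clash detected on feature 'case' (acc vs nom); unification fails.

CLASH on 'case' (acc vs nom)


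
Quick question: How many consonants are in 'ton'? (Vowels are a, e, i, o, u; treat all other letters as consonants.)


Consonants in 'ton': t, n = 2 consonants.

2


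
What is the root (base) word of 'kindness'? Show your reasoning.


Remove suffix '-ness' from 'kindness' to get root 'kind'.

kind


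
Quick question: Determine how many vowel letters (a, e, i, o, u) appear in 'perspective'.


Vowels in 'perspective': e, e, i, e = 4 vowels.

4


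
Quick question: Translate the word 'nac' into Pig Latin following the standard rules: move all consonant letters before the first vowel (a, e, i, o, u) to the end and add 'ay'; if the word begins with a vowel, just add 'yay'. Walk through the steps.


'nac': move consonant cluster 'n' to end and add 'ay': 'acnay'.

acnay


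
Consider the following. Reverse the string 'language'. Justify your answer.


Reverse 'language' character by character: 'egaugnal'.

egaugnal


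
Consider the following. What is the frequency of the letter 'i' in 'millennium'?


Letter 'i' in 'millennium': found at position(s) 2, 8 = 2 occurrence(s).

2


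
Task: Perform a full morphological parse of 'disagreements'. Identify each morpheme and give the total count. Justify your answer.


Step 1: Identify prefix: 'dis' (meaning: not/apart)
Step 2: Identify root: 'agree'
Step 3: Identify suffix(es): 'ment, s'
Decomposition: dis- (prefix: not/apart) + agree (root) + -ment (suffix: action/result) + -s (plural)
Total morphemes: 4

4 morphemes (dis- (prefix: not/apart) + agree (root) + -ment (suffix: action/result) + -s (plural))


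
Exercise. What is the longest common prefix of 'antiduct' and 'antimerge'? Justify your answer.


Compare from the start: 4 characters match: 'anti'. Mismatch at position 5: 'd' vs 'm'.

anti


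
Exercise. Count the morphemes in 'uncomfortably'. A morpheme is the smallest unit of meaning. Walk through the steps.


Decomposition: un- (prefix) + comfort (root) + -able (suffix) + -ly (suffix) = 4 morpheme(s)

4 morphemes


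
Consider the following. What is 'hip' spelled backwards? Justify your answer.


Reverse 'hip' character by character: 'pih'.

pih


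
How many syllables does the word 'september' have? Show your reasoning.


Break 'september' into syllables: sep-tem-ber -> sep | tem | ber = 3 syllables

3 syllables


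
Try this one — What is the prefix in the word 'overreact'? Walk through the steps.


The word 'overreact' = 'over' (prefix) + 'react' (root). The prefix is 'over'.

over


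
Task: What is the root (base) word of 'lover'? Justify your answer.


Remove suffix '-er' from 'lover' to get root 'love'.

love


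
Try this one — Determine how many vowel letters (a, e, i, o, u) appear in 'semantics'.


Vowels in 'semantics': e, a, i = 3 vowels.

3


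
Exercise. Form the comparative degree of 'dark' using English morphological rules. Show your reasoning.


Apply comparative formation (add -er): 'dark' -> 'darker'.

darker


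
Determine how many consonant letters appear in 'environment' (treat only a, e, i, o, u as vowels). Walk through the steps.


Consonants in 'environment': n, v, r, n, m, n, t = 7 consonants.

7


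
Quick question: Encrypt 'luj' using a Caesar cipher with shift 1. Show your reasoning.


Shift each letter by 1: l -> m, u -> v, j -> k. Result: 'mvk'.

mvk


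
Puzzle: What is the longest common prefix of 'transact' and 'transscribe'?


Compare from the start: 5 characters match: 'trans'. Mismatch at position 6: 'a' vs 's'.

trans


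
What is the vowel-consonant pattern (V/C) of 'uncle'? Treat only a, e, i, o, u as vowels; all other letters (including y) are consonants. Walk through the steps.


Letter mapping: u = V, n = C, c = C, l = C, e = V.

VCCCV


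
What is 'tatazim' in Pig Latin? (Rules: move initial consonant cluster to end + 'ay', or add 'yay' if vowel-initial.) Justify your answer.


'tatazim': move consonant cluster 't' to end and add 'ay': 'atazimtay'.

atazimtay


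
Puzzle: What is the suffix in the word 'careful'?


The word 'careful' = 'care' (root) + '-ful' (suffix). The suffix is '-ful'.

ful


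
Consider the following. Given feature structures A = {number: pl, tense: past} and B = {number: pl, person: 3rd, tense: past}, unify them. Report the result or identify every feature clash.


Compare features:
number: A=pl vs B=pl -> unified: pl
person: A=_ vs B=3rd -> unified: 3rd
tense: A=past vs B=past -> unified: past
No clashes found.

Unified: {number: pl, person: 3rd, tense: past}


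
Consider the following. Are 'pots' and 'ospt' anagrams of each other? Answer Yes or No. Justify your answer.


Sorted letters of 'pots': 'opst'
Sorted letters of 'ospt': 'opst'
They match.

Yes


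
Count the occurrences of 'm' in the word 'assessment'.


Letter 'm' in 'assessment': found at position(s) 7 = 1 occurrence(s).

1


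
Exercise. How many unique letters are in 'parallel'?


Unique letters in 'parallel': {a, e, l, p, r} = 5 distinct letters.

5


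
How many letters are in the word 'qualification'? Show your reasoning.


Spell out 'qualification' and number each letter: q(1), u(2), a(3), l(4), i(5), f(6), i(7), c(8), a(9), t(10), i(11), o(12), n(13). Total: 13 letters.

13


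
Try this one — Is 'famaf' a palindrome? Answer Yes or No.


Forward: 'famaf'
Reversed: 'famaf'
They are identical.

Yes


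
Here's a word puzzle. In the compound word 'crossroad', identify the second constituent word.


Split 'crossroad' into 'cross' + 'road'. The second part is 'road'.

road


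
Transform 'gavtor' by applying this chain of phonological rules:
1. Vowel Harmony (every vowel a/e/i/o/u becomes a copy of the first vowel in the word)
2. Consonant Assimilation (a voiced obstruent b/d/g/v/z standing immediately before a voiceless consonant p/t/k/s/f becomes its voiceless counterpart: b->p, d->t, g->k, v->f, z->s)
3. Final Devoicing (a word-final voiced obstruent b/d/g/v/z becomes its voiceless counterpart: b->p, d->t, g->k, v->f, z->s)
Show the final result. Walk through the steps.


Starting form: 'gavtor'
Rule 1: Vowel Harmony: all vowels become 'a' (matching first vowel). 'gavtor' -> 'gavtar'
Rule 2: Consonant Assimilation: voiced obstruent before voiceless consonant becomes voiceless ('vt' -> 'ft'). 'gavtar' -> 'gaftar'
Rule 3: Final Devoicing: final consonant 'r' is not one of the voiced obstruents b/d/g/v/z. No change.
Final form: 'gaftar'

gaftar


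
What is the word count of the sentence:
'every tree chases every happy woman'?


Split into words: every | tree | chases | every | happy | woman = 6 words.

6


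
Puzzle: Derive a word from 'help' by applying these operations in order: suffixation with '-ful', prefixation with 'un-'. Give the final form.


Step 1: Add suffix '-ful' to 'help' = 'helpful'
Step 2: Add prefix 'un-' to 'helpful' = 'unhelpful'

unhelpful


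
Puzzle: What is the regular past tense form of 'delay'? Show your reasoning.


Apply rule: Add -ed. 'delay' becomes 'delayed'.

delayed


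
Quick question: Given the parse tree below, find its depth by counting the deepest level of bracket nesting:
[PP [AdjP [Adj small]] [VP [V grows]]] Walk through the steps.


Count bracket nesting levels:
'[' at pos 0: depth = 1
'[' at pos 4: depth = 2
'[' at pos 10: depth = 3
'[' at pos 23: depth = 2
'[' at pos 27: depth = 3
Maximum depth reached: 3

3


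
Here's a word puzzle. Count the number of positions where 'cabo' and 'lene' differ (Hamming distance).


Alignment:
Position 1: 'c' vs 'l' = DIFFER
Position 2: 'a' vs 'e' = DIFFER
Position 3: 'b' vs 'n' = DIFFER
Position 4: 'o' vs 'e' = DIFFER
Total differences: 4

4


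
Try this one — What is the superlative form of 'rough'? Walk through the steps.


Apply superlative formation (add -est): 'rough' -> 'roughest'.

roughest


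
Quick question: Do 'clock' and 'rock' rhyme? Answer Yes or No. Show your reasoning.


Rime (stressed vowel + following sounds) of 'clock': -ock = /ɒk/
Rime of 'rock': -ock = /ɒk/
/ɒk/ and /ɒk/ are the same ending sound, so the words rhyme.

Yes


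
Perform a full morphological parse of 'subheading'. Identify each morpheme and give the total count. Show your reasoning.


Step 1: Identify prefix: 'sub' (meaning: below)
Step 2: Identify root: 'head'
Step 3: Identify suffix(es): 'ing'
Decomposition: sub- (prefix: below) + head (root) + -ing (suffix: ongoing/result)
Total morphemes: 3

3 morphemes (sub- (prefix: below) + head (root) + -ing (suffix: ongoing/result))


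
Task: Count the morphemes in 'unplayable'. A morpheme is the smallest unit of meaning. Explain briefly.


Decomposition: un- (prefix) + play (root) + -able (suffix) = 3 morpheme(s)

3 morphemes


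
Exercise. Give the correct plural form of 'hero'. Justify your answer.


Apply rule: Add -es (consonant + o). 'hero' becomes 'heroes'.

heroes


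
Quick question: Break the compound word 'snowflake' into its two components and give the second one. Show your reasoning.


Split 'snowflake' into 'snow' + 'flake'. The second part is 'flake'.

flake


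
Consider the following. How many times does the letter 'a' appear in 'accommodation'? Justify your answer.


Letter 'a' in 'accommodation': found at position(s) 1, 9 = 2 occurrence(s).

2


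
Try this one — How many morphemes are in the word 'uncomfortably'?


Decomposition: un- (prefix) + comfort (root) + -able (suffix) + -ly (suffix) = 4 morpheme(s)

4 morphemes


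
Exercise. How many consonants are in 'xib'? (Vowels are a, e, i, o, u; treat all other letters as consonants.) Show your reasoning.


Consonants in 'xib': x, b = 2 consonants.

2


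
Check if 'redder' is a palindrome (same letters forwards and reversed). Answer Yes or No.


Forward: 'redder'
Reversed: 'redder'
They are identical.

Yes


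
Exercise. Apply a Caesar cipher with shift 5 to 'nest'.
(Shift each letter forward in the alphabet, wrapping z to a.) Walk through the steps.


Shift each letter by 5: n -> s, e -> j, s -> x, t -> y. Result: 'sjxy'.

sjxy


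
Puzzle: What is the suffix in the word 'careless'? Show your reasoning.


The word 'careless' = 'care' (root) + '-less' (suffix). The suffix is '-less'.

less


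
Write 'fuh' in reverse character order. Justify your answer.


Reverse 'fuh' character by character: 'huf'.

huf


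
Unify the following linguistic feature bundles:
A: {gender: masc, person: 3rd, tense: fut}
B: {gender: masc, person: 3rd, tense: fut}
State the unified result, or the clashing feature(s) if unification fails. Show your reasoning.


Compare features:
gender: A=masc vs B=masc -> unified: masc
person: A=3rd vs B=3rd -> unified: 3rd
tense: A=fut vs B=fut -> unified: fut
No clashes found.

Unified: {gender: masc, person: 3rd, tense: fut}


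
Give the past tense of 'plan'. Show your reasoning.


Apply rule: Double final consonant and add -ed. 'plan' becomes 'planned'.

planned


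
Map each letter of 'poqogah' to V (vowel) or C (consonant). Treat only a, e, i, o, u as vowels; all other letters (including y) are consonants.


Letter mapping: p = C, o = V, q = C, o = V, g = C, a = V, h = C.

CVCVCVC


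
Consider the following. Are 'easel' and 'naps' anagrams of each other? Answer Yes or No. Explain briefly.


Sorted letters of 'easel': 'aeels'
Sorted letters of 'naps': 'anps'
They do not match.

No


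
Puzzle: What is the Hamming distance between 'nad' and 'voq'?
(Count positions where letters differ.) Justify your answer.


Alignment:
Position 1: 'n' vs 'v' = DIFFER
Position 2: 'a' vs 'o' = DIFFER
Position 3: 'd' vs 'q' = DIFFER
Total differences: 3

3


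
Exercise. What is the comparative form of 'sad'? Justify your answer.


Apply comparative formation (double final consonant, add -er): 'sad' -> 'sadder'.

sadder


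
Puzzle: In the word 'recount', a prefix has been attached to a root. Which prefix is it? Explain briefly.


The word 'recount' = 're' (prefix) + 'count' (root). The prefix is 're'.

re


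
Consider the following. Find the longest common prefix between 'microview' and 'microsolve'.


Compare from the start: 5 characters match: 'micro'. Mismatch at position 6: 'v' vs 's'.

micro


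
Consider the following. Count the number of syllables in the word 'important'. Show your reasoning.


Break 'important' into syllables: im-por-tant -> im | por | tant = 3 syllables

3 syllables


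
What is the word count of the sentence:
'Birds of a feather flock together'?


Split into words: Birds | of | a | feather | flock | together = 6 words.

6


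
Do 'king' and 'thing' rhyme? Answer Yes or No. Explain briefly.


Rime (stressed vowel + following sounds) of 'king': -ing = /ɪŋ/
Rime of 'thing': -ing = /ɪŋ/
/ɪŋ/ and /ɪŋ/ are the same ending sound, so the words rhyme.

Yes


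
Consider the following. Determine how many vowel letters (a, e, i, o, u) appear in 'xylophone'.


Vowels in 'xylophone': o, o, e = 3 vowels.

3


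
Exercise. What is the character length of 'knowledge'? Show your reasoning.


Spell out 'knowledge' and number each letter: k(1), n(2), o(3), w(4), l(5), e(6), d(7), g(8), e(9). Total: 9 letters.

9


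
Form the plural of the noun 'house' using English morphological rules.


Apply rule: Add -s. 'house' becomes 'houses'.

houses


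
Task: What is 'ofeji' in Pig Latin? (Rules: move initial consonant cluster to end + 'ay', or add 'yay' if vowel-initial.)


'ofeji' starts with a vowel, so add 'yay': 'ofejiyay'.

ofejiyay


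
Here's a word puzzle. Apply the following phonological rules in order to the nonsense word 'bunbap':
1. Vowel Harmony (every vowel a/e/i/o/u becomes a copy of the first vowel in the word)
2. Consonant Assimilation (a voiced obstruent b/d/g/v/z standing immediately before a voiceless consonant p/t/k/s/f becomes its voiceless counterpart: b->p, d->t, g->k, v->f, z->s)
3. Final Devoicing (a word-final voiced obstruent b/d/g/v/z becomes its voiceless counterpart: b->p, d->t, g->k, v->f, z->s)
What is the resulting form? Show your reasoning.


Starting form: 'bunbap'
Rule 1: Vowel Harmony: all vowels become 'u' (matching first vowel). 'bunbap' -> 'bunbup'
Rule 2: Consonant Assimilation: no voiced obstruent (b/d/g/v/z) stands immediately before a voiceless consonant (p/t/k/s/f). No change.
Rule 3: Final Devoicing: final consonant 'p' is not one of the voiced obstruents b/d/g/v/z. No change.
Final form: 'bunbup'

bunbup


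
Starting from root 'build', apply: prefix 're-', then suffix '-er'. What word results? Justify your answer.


Step 1: Add prefix 're-' to 'build' = 'rebuild'
Step 2: Add suffix '-er' to 'rebuild' = 'rebuilder'

rebuilder


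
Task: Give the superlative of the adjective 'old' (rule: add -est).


Apply superlative formation (add -est): 'old' -> 'oldest'.

oldest


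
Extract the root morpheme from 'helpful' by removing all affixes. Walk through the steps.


Remove suffix '-ful' from 'helpful' to get root 'help'.

help


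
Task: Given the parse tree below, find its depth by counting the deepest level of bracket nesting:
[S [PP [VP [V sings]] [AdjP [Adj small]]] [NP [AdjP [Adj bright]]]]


Count bracket nesting levels:
'[' at pos 0: depth = 1
'[' at pos 3: depth = 2
'[' at pos 7: depth = 3
'[' at pos 11: depth = 4
'[' at pos 22: depth = 3
'[' at pos 28: depth = 4
'[' at pos 42: depth = 2
'[' at pos 46: depth = 3
'[' at pos 52: depth = 4
Maximum depth reached: 4

4


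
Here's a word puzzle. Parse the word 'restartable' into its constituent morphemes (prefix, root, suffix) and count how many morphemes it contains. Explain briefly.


Step 1: Identify prefix: 're' (meaning: again)
Step 2: Identify root: 'start'
Step 3: Identify suffix(es): 'able'
Decomposition: re- (prefix: again) + start (root) + -able (suffix: capable of)
Total morphemes: 3

3 morphemes (re- (prefix: again) + start (root) + -able (suffix: capable of))


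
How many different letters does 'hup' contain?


Unique letters in 'hup': {h, p, u} = 3 distinct letters.

3


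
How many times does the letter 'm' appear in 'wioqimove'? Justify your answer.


Letter 'm' in 'wioqimove': found at position(s) 6 = 1 occurrence(s).

1


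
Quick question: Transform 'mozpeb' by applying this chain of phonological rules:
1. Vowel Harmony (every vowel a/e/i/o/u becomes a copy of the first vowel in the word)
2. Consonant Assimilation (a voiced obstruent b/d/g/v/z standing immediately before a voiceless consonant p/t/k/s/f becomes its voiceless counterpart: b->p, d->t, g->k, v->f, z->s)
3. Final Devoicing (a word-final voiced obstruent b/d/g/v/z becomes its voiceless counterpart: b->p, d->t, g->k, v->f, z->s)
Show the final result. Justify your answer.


Starting form: 'mozpeb'
Rule 1: Vowel Harmony: all vowels become 'o' (matching first vowel). 'mozpeb' -> 'mozpob'
Rule 2: Consonant Assimilation: voiced obstruent before voiceless consonant becomes voiceless ('zp' -> 'sp'). 'mozpob' -> 'mospob'
Rule 3: Final Devoicing: word-final voiced obstruent 'b' becomes voiceless 'p'. 'mospob' -> 'mospop'
Final form: 'mospop'

mospop


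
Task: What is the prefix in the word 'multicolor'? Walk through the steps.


The word 'multicolor' = 'multi' (prefix) + 'color' (root). The prefix is 'multi'.

multi


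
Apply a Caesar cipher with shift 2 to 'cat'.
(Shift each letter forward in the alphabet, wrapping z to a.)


Shift each letter by 2: c -> e, a -> c, t -> v. Result: 'ecv'.

ecv


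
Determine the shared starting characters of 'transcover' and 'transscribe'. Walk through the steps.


Compare from the start: 5 characters match: 'trans'. Mismatch at position 6: 'c' vs 's'.

trans


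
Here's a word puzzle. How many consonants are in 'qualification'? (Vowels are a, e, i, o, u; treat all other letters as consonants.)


Consonants in 'qualification': q, l, f, c, t, n = 6 consonants.

6


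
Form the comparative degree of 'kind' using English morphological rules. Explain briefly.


Apply comparative formation (add -er): 'kind' -> 'kinder'.

kinder


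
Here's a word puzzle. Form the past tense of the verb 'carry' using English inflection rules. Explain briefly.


Apply rule: Change -y to -ied. 'carry' becomes 'carried'.

carried


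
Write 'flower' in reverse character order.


Reverse 'flower' character by character: 'rewolf'.

rewolf


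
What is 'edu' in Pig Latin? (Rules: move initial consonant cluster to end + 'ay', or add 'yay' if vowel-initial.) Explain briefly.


'edu' starts with a vowel, so add 'yay': 'eduyay'.

eduyay


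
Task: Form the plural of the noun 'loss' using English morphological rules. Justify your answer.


Apply rule: Add -es (sibilant/fricative ending). 'loss' becomes 'losses'.

losses


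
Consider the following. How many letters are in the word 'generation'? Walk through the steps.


Spell out 'generation' and number each letter: g(1), e(2), n(3), e(4), r(5), a(6), t(7), i(8), o(9), n(10). Total: 10 letters.

10


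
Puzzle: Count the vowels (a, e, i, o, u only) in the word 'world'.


Vowels in 'world': o = 1 vowels.

1


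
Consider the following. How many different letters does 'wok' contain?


Unique letters in 'wok': {k, o, w} = 3 distinct letters.

3


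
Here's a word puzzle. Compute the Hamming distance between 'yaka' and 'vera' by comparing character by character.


Alignment:
Position 1: 'y' vs 'v' = DIFFER
Position 2: 'a' vs 'e' = DIFFER
Position 3: 'k' vs 'r' = DIFFER
Position 4: 'a' vs 'a' = match
Total differences: 3

3


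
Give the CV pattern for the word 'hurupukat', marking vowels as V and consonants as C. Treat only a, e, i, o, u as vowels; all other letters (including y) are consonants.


Letter mapping: h = C, u = V, r = C, u = V, p = C, u = V, k = C, a = V, t = C.

CVCVCVCVC


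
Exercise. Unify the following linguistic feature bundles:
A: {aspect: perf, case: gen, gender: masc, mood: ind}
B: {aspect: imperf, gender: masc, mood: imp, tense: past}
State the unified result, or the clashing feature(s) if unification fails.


Compare features:
aspect: A=perf vs B=imperf -> CLASH
case: A=gen vs B=_ -> unified: gen
gender: A=masc vs B=masc -> unified: masc
mood: A=ind vs B=imp -> CLASH
tense: A=_ vs B=past -> unified: past
Clashes detected on features 'aspect' (perf vs imperf) and 'mood' (ind vs imp); unification fails.

CLASH on 'aspect' (perf vs imperf) and 'mood' (ind vs imp)


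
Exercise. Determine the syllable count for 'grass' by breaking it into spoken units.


Break 'grass' into syllables: grass -> grass = 1 syllable

1 syllable


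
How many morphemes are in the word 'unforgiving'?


Decomposition: un- (prefix) + forgive (root) + -ing (suffix) = 3 morpheme(s)

3 morphemes


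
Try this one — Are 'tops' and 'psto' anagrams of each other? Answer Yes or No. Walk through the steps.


Sorted letters of 'tops': 'opst'
Sorted letters of 'psto': 'opst'
They match.

Yes


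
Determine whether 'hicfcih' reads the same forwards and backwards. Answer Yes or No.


Forward: 'hicfcih'
Reversed: 'hicfcih'
They are identical.

Yes


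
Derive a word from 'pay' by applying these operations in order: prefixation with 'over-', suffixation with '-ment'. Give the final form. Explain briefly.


Step 1: Add prefix 'over-' to 'pay' = 'overpay'
Step 2: Add suffix '-ment' to 'overpay' = 'overpayment'

overpayment


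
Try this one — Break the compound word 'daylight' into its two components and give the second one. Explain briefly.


Split 'daylight' into 'day' + 'light'. The second part is 'light'.

light


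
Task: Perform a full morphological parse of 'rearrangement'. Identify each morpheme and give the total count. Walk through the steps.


Step 1: Identify prefix: 're' (meaning: again)
Step 2: Identify root: 'arrange'
Step 3: Identify suffix(es): 'ment'
Decomposition: re- (prefix: again) + arrange (root) + -ment (suffix: action/result)
Total morphemes: 3

3 morphemes (re- (prefix: again) + arrange (root) + -ment (suffix: action/result))


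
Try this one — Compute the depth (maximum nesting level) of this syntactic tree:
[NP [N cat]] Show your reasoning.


Count bracket nesting levels:
'[' at pos 0: depth = 1
'[' at pos 4: depth = 2
Maximum depth reached: 2

2


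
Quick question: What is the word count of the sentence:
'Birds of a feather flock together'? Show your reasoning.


Split into words: Birds | of | a | feather | flock | together = 6 words.

6


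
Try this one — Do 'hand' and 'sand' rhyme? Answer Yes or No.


Rime (stressed vowel + following sounds) of 'hand': -and = /ænd/
Rime of 'sand': -and = /ænd/
/ænd/ and /ænd/ are the same ending sound, so the words rhyme.

Yes


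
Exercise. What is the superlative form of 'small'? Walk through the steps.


Apply superlative formation (add -est): 'small' -> 'smallest'.

smallest


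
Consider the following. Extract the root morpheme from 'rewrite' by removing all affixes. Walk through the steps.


Remove prefix 're' from 'rewrite' to get root 'write'.

write


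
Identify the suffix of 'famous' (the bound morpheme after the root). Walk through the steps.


The word 'famous' = 'fame' (root) + '-ous' (suffix). The suffix is '-ous'.

ous


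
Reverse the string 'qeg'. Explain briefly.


Reverse 'qeg' character by character: 'geq'.

geq


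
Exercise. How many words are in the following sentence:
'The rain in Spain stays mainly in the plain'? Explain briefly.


Split into words: The | rain | in | Spain | stays | mainly | in | the | plain = 9 words.

9


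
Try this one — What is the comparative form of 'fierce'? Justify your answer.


Apply comparative formation (ends in e: add -r): 'fierce' -> 'fiercer'.

fiercer


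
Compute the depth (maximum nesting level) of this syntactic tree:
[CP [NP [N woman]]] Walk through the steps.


Count bracket nesting levels:
'[' at pos 0: depth = 1
'[' at pos 4: depth = 2
'[' at pos 8: depth = 3
Maximum depth reached: 3

3


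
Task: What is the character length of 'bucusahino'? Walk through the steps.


Spell out 'bucusahino' and number each letter: b(1), u(2), c(3), u(4), s(5), a(6), h(7), i(8), n(9), o(10). Total: 10 letters.

10


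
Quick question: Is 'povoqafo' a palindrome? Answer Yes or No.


Forward: 'povoqafo'
Reversed: 'ofaqovop'
They differ.

No


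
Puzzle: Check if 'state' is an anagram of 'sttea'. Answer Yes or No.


Sorted letters of 'state': 'aestt'
Sorted letters of 'sttea': 'aestt'
They match.

Yes


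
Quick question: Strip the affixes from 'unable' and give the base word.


Remove prefix 'un' from 'unable' to get root 'able'.

able


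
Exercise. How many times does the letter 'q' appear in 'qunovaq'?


Letter 'q' in 'qunovaq': found at position(s) 1, 7 = 2 occurrence(s).

2


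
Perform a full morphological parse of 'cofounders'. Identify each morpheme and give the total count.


Step 1: Identify prefix: 'co' (meaning: together)
Step 2: Identify root: 'found'
Step 3: Identify suffix(es): 'er, s'
Decomposition: co- (prefix: together) + found (root) + -er (suffix: one who) + -s (plural)
Total morphemes: 4

4 morphemes (co- (prefix: together) + found (root) + -er (suffix: one who) + -s (plural))


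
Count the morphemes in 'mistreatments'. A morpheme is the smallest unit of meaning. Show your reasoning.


Decomposition: mis- (prefix) + treat (root) + -ment (suffix) + -s (plural) = 4 morpheme(s)

4 morphemes


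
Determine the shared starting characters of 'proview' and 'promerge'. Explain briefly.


Compare from the start: 3 characters match: 'pro'. Mismatch at position 4: 'v' vs 'm'.

pro


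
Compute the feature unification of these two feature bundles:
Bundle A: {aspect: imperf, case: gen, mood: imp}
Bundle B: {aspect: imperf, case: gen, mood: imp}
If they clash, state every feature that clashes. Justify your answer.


Compare features:
aspect: A=imperf vs B=imperf -> unified: imperf
case: A=gen vs B=gen -> unified: gen
mood: A=imp vs B=imp -> unified: imp
No clashes found.

Unified: {aspect: imperf, case: gen, mood: imp}


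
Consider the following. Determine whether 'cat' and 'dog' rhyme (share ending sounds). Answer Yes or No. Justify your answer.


Rime (stressed vowel + following sounds) of 'cat': -at = /æt/
Rime of 'dog': -og = /ɒg/
/æt/ and /ɒg/ are different ending sounds, so the words do not rhyme.

No


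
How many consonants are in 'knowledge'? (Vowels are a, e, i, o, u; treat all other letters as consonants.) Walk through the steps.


Consonants in 'knowledge': k, n, w, l, d, g = 6 consonants.

6


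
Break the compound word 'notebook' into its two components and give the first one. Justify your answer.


Split 'notebook' into 'note' + 'book'. The first part is 'note'.

note


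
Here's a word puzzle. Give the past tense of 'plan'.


Apply rule: Double final consonant and add -ed. 'plan' becomes 'planned'.

planned


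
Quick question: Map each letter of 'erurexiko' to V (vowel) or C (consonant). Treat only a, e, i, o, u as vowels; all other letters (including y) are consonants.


Letter mapping: e = V, r = C, u = V, r = C, e = V, x = C, i = V, k = C, o = V.

VCVCVCVCV


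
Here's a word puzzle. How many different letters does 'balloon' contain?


Unique letters in 'balloon': {a, b, l, n, o} = 5 distinct letters.

5


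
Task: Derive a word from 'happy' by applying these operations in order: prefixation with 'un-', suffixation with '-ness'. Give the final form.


Step 1: Add prefix 'un-' to 'happy' = 'unhappy'
Step 2: Add suffix '-ness' to 'unhappy' = 'unhappiness'

unhappiness


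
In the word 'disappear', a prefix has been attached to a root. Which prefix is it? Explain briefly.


The word 'disappear' = 'dis' (prefix) + 'appear' (root). The prefix is 'dis'.

dis


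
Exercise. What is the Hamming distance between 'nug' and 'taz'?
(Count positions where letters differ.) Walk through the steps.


Alignment:
Position 1: 'n' vs 't' = DIFFER
Position 2: 'u' vs 'a' = DIFFER
Position 3: 'g' vs 'z' = DIFFER
Total differences: 3

3


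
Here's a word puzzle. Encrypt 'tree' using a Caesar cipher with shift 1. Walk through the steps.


Shift each letter by 1: t -> u, r -> s, e -> f, e -> f. Result: 'usff'.

usff


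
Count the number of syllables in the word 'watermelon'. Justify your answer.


Break 'watermelon' into syllables: wa-ter-mel-on -> wa | ter | mel | on = 4 syllables

4 syllables


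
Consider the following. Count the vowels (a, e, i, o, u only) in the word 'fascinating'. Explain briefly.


Vowels in 'fascinating': a, i, a, i = 4 vowels.

4


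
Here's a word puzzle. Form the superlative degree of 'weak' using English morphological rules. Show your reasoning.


Apply superlative formation (add -est): 'weak' -> 'weakest'.

weakest


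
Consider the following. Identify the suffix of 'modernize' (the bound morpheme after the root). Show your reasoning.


The word 'modernize' = 'modern' (root) + '-ize' (suffix). The suffix is '-ize'.

ize


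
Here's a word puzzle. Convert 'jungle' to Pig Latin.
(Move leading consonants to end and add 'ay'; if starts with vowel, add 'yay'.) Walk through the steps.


'jungle': move consonant cluster 'j' to end and add 'ay': 'unglejay'.

unglejay


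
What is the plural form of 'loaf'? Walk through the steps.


Apply rule: Change -f to -ves. 'loaf' becomes 'loaves'.

loaves


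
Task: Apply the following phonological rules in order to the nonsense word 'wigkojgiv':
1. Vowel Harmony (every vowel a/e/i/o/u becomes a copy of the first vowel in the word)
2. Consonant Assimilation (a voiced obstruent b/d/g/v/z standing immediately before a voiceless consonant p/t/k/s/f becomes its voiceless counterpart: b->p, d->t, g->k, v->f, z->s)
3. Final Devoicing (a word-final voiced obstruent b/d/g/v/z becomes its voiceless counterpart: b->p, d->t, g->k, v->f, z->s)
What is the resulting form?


Starting form: 'wigkojgiv'
Rule 1: Vowel Harmony: all vowels become 'i' (matching first vowel). 'wigkojgiv' -> 'wigkijgiv'
Rule 2: Consonant Assimilation: voiced obstruent before voiceless consonant becomes voiceless ('gk' -> 'kk'). 'wigkijgiv' -> 'wikkijgiv'
Rule 3: Final Devoicing: word-final voiced obstruent 'v' becomes voiceless 'f'. 'wikkijgiv' -> 'wikkijgif'
Final form: 'wikkijgif'

wikkijgif


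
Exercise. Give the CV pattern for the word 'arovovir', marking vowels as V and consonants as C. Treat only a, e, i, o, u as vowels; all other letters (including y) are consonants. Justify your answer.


Letter mapping: a = V, r = C, o = V, v = C, o = V, v = C, i = V, r = C.

VCVCVCVC


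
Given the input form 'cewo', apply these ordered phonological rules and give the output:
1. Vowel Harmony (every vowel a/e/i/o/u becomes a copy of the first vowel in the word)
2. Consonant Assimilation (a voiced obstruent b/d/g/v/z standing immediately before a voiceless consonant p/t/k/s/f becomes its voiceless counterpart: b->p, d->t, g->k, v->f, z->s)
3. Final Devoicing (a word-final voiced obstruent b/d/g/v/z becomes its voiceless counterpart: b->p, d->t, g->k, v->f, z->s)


Starting form: 'cewo'
Rule 1: Vowel Harmony: all vowels become 'e' (matching first vowel). 'cewo' -> 'cewe'
Rule 2: Consonant Assimilation: no voiced obstruent (b/d/g/v/z) stands immediately before a voiceless consonant (p/t/k/s/f). No change.
Rule 3: Final Devoicing: the word ends in the vowel 'e', not a consonant. No change.
Final form: 'cewe'

cewe


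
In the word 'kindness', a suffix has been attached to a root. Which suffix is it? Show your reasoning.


The word 'kindness' = 'kind' (root) + '-ness' (suffix). The suffix is '-ness'.

ness


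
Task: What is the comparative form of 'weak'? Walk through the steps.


Apply comparative formation (add -er): 'weak' -> 'weaker'.

weaker


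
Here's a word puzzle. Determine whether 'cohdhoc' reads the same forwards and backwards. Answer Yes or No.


Forward: 'cohdhoc'
Reversed: 'cohdhoc'
They are identical.

Yes


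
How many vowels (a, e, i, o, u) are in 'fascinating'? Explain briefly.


Vowels in 'fascinating': a, i, a, i = 4 vowels.

4


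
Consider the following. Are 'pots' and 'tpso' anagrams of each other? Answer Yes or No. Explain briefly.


Sorted letters of 'pots': 'opst'
Sorted letters of 'tpso': 'opst'
They match.

Yes


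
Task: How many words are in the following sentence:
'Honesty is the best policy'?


Split into words: Honesty | is | the | best | policy = 5 words.

5


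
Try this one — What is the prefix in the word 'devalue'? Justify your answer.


The word 'devalue' = 'de' (prefix) + 'value' (root). The prefix is 'de'.

de


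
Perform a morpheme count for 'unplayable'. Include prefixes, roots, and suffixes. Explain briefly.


Decomposition: un- (prefix) + play (root) + -able (suffix) = 3 morpheme(s)

3 morphemes


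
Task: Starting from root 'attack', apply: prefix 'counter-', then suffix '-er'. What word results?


Step 1: Add prefix 'counter-' to 'attack' = 'counterattack'
Step 2: Add suffix '-er' to 'counterattack' = 'counterattacker'

counterattacker


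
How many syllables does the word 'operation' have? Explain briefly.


Break 'operation' into syllables: op-er-a-tion -> op | er | a | tion = 4 syllables

4 syllables


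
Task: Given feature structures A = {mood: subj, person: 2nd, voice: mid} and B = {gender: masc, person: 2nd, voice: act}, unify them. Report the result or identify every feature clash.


Compare features:
gender: A=_ vs B=masc -> unified: masc
mood: A=subj vs B=_ -> unified: subj
person: A=2nd vs B=2nd -> unified: 2nd
voice: A=mid vs B=act -> CLASH
Clash detected on feature 'voice' (mid vs act); unification fails.

CLASH on 'voice' (mid vs act)


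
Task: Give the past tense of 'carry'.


Apply rule: Change -y to -ied. 'carry' becomes 'carried'.

carried


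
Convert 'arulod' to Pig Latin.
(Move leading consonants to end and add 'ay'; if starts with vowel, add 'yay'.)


'arulod' starts with a vowel, so add 'yay': 'arulodyay'.

arulodyay


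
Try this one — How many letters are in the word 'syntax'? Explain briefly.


Spell out 'syntax' and number each letter: s(1), y(2), n(3), t(4), a(5), x(6). Total: 6 letters.

6


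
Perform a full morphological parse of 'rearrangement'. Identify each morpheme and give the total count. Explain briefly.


Step 1: Identify prefix: 're' (meaning: again)
Step 2: Identify root: 'arrange'
Step 3: Identify suffix(es): 'ment'
Decomposition: re- (prefix: again) + arrange (root) + -ment (suffix: action/result)
Total morphemes: 3

3 morphemes (re- (prefix: again) + arrange (root) + -ment (suffix: action/result))


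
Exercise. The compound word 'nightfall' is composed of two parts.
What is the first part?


Split 'nightfall' into 'night' + 'fall'. The first part is 'night'.

night


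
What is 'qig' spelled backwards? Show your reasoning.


Reverse 'qig' character by character: 'giq'.

giq


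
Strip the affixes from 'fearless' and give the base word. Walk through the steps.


Remove suffix '-less' from 'fearless' to get root 'fear'.

fear


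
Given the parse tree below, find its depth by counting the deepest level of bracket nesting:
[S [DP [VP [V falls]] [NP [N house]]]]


Count bracket nesting levels:
'[' at pos 0: depth = 1
'[' at pos 3: depth = 2
'[' at pos 7: depth = 3
'[' at pos 11: depth = 4
'[' at pos 22: depth = 3
'[' at pos 26: depth = 4
Maximum depth reached: 4

4


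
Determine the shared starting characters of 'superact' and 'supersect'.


Compare from the start: 5 characters match: 'super'. Mismatch at position 6: 'a' vs 's'.

super


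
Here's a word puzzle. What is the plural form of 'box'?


Apply rule: Add -es (sibilant/fricative ending). 'box' becomes 'boxes'.

boxes


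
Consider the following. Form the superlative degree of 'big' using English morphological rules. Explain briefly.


Apply superlative formation (double final consonant, add -est): 'big' -> 'biggest'.

biggest


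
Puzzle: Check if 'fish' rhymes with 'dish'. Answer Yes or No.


Rime (stressed vowel + following sounds) of 'fish': -ish = /ɪʃ/
Rime of 'dish': -ish = /ɪʃ/
/ɪʃ/ and /ɪʃ/ are the same ending sound, so the words rhyme.

Yes


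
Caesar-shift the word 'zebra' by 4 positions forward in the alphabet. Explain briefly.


Shift each letter by 4: z -> d, e -> i, b -> f, r -> v, a -> e. Result: 'difve'.

difve


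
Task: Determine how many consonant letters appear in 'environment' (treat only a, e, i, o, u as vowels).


Consonants in 'environment': n, v, r, n, m, n, t = 7 consonants.

7
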